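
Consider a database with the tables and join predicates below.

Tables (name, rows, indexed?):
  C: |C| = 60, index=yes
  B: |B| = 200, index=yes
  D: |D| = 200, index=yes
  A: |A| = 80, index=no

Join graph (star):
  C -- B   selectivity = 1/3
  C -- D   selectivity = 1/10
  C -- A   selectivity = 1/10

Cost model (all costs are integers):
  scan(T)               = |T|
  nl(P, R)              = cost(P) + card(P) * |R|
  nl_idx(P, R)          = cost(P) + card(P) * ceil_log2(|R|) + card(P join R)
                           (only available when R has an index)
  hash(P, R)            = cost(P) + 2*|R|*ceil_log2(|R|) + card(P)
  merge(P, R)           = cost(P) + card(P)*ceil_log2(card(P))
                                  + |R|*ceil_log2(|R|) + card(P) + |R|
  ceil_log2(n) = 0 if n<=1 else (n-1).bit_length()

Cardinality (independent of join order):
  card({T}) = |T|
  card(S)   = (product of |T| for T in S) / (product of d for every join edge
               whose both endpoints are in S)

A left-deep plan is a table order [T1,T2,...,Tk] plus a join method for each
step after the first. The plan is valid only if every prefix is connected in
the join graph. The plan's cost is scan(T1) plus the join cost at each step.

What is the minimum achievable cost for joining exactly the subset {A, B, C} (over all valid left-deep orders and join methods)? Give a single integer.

4560

Selinger DP over subsets of {A,B,C}:
  {C}: scan cost=60, card=60
  {B}: scan cost=200, card=200
  {A}: scan cost=80, card=80
  {BC}: card=4000; try (C,hash)→1120, (B,merge)→2280, (C,merge)→2420, (B,hash)→3320, (B,nl_idx)→4540, (C,nl_idx)→5400 …(+2); best=1120 via (C,hash)
  {AC}: card=480; try (C,hash)→880, (C,nl_idx)→1040, (A,merge)→1120, (C,merge)→1140, (A,hash)→1240, (A,nl)→4860 …(+1); best=880 via (C,hash)
  {ABC}: card=32000; try (B,hash)→4560, (A,hash)→6240, (B,merge)→7480, (B,nl_idx)→36720, (A,merge)→53760, (B,nl)→96880 …(+1); best=4560 via (B,hash)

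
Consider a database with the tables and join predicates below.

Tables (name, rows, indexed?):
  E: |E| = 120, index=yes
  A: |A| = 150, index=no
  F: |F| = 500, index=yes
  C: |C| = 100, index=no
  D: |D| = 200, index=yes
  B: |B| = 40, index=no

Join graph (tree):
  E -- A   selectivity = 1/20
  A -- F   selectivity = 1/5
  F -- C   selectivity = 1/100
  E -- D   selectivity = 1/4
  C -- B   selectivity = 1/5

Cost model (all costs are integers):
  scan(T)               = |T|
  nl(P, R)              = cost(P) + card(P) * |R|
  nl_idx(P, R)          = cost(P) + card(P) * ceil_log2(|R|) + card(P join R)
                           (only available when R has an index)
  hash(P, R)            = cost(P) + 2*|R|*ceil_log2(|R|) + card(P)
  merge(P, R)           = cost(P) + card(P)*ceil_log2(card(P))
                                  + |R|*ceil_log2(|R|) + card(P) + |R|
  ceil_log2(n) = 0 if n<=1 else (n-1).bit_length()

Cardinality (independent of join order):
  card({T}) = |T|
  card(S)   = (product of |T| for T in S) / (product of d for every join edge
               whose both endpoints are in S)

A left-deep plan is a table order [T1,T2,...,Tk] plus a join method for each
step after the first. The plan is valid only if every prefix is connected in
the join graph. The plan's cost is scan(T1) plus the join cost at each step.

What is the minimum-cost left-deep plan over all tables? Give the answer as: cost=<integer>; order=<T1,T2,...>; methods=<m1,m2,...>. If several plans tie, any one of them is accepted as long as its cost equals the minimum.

Selinger DP (subsets sized 1..n):
  {E}: scan cost=120, card=120
  {A}: scan cost=150, card=150
  {F}: scan cost=500, card=500
  {C}: scan cost=100, card=100
  {D}: scan cost=200, card=200
  {B}: scan cost=40, card=40
  {AE}: card=900; try (E,hash)→1980, (E,nl_idx)→2100, (A,merge)→2430, (E,merge)→2460, (A,hash)→2640, (A,nl)→18120 …(+1); best=1980 via (E,hash)
  {DE}: card=6000; try (E,hash)→2080, (D,merge)→2880, (E,merge)→2960, (D,hash)→3440, (D,nl_idx)→7080, (E,nl_idx)→7600 …(+2); best=2080 via (E,hash)
  {AF}: card=15000; try (A,hash)→3400, (F,merge)→6500, (A,merge)→6850, (F,hash)→9300, (F,nl_idx)→16500, (F,nl)→75150 …(+1); best=3400 via (A,hash)
  {CF}: card=500; try (F,nl_idx)→1500, (C,hash)→2400, (F,merge)→5900, (C,merge)→6300, (F,hash)→9200, (F,nl)→50100 …(+1); best=1500 via (F,nl_idx)
  {BC}: card=800; try (B,hash)→680, (C,merge)→1120, (B,merge)→1180, (C,hash)→1480, (C,nl)→4040, (B,nl)→4100; best=680 via (B,hash)
  {AEF}: card=90000; try (F,hash)→11880, (F,merge)→16880, (E,hash)→20080, (F,nl_idx)→100080, (E,nl_idx)→198400, (E,merge)→229360 …(+2); best=11880 via (F,hash)
  {ADE}: card=45000; try (D,hash)→6080, (A,hash)→10480, (D,merge)→13680, (D,nl_idx)→54180, (A,merge)→87430, (D,nl)→181980 …(+1); best=6080 via (D,hash)
  {ACF}: card=15000; try (A,hash)→4400, (A,merge)→7850, (C,hash)→19800, (A,nl)→76500, (C,merge)→229200, (C,nl)→1503400; best=4400 via (A,hash)
  {BCF}: card=4000; try (B,hash)→2480, (B,merge)→6780, (F,hash)→10480, (F,nl_idx)→11880, (F,merge)→14480, (B,nl)→21500 …(+1); best=2480 via (B,hash)
  {ACEF}: card=90000; try (E,hash)→21080, (C,hash)→103280, (E,nl_idx)→199400, (E,merge)→230360, (C,merge)→1632680, (E,nl)→1804400 …(+1); best=21080 via (E,hash)
  {ADEF}: card=4500000; try (F,hash)→60080, (D,hash)→105080, (F,merge)→776080, (D,merge)→1633680, (F,nl_idx)→4911080, (D,nl_idx)→5231880 …(+2); best=60080 via (F,hash)
  {ABCF}: card=120000; try (A,hash)→8880, (B,hash)→19880, (A,merge)→55830, (B,merge)→229680, (A,nl)→602480, (B,nl)→604400; best=8880 via (A,hash)
  {ACDEF}: card=4500000; try (D,hash)→114280, (D,merge)→1642880, (C,hash)→4561480, (D,nl_idx)→5241080, (D,nl)→18021080, (C,merge)→108060880 …(+1); best=114280 via (D,hash)
  {ABCEF}: card=720000; try (B,hash)→111560, (E,hash)→130560, (E,nl_idx)→1568880, (B,merge)→1641360, (E,merge)→2169840, (B,nl)→3621080 …(+1); best=111560 via (B,hash)
  {ABCDEF}: card=36000000; try (D,hash)→834760, (B,hash)→4614760, (D,merge)→15233360, (D,nl_idx)→41871560, (B,merge)→108114560, (D,nl)→144111560 …(+1); best=834760 via (D,hash)

cost=834760; order=C,F,A,E,B,D; methods=nl_idx,hash,hash,hash,hash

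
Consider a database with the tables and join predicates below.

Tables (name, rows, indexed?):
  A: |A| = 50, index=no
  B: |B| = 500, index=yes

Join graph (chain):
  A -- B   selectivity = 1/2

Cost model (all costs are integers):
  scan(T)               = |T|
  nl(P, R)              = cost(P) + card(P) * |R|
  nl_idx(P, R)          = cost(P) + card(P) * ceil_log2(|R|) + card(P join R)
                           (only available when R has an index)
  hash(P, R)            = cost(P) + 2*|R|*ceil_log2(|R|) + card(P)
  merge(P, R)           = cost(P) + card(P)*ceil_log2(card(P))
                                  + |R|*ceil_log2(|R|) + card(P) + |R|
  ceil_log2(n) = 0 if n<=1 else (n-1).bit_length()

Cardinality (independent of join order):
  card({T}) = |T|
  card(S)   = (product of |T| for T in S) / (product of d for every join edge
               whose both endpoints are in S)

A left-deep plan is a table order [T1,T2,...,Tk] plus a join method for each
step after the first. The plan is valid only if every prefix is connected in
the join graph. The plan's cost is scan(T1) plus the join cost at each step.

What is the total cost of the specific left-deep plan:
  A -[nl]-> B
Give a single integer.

25050

step 1: scan A: cost=50, card=50
step 2: join B via nl
    card(P join B) = 50*500/(2) = 12500
    cost = 50 + 50*500 = 25050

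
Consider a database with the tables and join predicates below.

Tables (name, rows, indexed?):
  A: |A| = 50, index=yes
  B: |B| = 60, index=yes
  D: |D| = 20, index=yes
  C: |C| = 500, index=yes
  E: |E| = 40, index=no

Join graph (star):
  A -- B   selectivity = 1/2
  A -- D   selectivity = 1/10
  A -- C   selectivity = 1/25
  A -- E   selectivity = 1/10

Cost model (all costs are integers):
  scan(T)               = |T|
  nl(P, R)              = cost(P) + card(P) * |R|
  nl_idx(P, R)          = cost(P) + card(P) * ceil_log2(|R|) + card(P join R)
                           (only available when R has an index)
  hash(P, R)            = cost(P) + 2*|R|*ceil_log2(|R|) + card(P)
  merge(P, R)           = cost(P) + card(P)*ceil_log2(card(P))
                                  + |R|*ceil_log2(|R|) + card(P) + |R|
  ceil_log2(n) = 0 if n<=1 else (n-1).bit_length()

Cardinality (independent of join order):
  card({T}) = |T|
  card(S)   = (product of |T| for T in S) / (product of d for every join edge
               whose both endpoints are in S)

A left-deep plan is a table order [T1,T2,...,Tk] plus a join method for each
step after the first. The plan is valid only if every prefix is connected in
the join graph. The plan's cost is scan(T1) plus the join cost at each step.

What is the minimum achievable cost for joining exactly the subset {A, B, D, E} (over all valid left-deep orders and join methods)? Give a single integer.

1940

Selinger DP over subsets of {A,B,D,E}:
  {A}: scan cost=50, card=50
  {B}: scan cost=60, card=60
  {D}: scan cost=20, card=20
  {E}: scan cost=40, card=40
  {AB}: card=1500; try (A,hash)→720, (B,hash)→820, (B,merge)→820, (A,merge)→830, (B,nl_idx)→1850, (A,nl_idx)→1920 …(+2); best=720 via (A,hash)
  {AD}: card=100; try (A,nl_idx)→240, (D,hash)→300, (D,nl_idx)→400, (A,merge)→490, (D,merge)→520, (A,hash)→640 …(+2); best=240 via (A,nl_idx)
  {AE}: card=200; try (A,nl_idx)→480, (E,hash)→580, (A,merge)→670, (E,merge)→680, (A,hash)→680, (A,nl)→2040 …(+1); best=480 via (A,nl_idx)
  {ABD}: card=3000; try (B,hash)→1060, (B,merge)→1460, (D,hash)→2420, (B,nl_idx)→3840, (B,nl)→6240, (D,nl_idx)→11220 …(+2); best=1060 via (B,hash)
  {ABE}: card=6000; try (B,hash)→1400, (E,hash)→2700, (B,merge)→2700, (B,nl_idx)→7680, (B,nl)→12480, (E,merge)→19000 …(+1); best=1400 via (B,hash)
  {ADE}: card=400; try (E,hash)→820, (D,hash)→880, (E,merge)→1320, (D,nl_idx)→1880, (D,merge)→2400, (E,nl)→4240 …(+1); best=820 via (E,hash)
  {ABDE}: card=12000; try (B,hash)→1940, (E,hash)→4540, (B,merge)→5240, (D,hash)→7600, (B,nl_idx)→15220, (B,nl)→24820 …(+5); best=1940 via (B,hash)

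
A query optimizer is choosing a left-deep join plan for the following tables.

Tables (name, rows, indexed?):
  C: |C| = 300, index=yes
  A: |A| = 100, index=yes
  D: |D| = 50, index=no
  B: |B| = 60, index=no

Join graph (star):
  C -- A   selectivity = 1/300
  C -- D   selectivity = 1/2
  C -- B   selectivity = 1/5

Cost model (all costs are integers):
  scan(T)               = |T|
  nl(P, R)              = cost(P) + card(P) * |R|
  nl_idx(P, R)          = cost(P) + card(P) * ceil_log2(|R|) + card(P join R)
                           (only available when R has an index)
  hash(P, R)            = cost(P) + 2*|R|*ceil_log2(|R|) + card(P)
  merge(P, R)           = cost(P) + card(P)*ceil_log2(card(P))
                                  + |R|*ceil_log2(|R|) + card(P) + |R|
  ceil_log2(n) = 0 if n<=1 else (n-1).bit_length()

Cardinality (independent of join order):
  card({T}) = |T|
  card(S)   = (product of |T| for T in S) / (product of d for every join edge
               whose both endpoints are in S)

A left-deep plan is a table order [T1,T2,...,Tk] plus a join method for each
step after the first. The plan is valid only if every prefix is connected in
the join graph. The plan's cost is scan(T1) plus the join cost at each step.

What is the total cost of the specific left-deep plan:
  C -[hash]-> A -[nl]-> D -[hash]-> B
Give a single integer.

step 1: scan C: cost=300, card=300
step 2: join A via hash
    card(P join A) = 300*100/(300) = 100
    cost = 300 + 2*100*7 + 300 = 2000
step 3: join D via nl
    card(P join D) = 100*50/(2) = 2500
    cost = 2000 + 100*50 = 7000
step 4: join B via hash
    card(P join B) = 2500*60/(5) = 30000
    cost = 7000 + 2*60*6 + 2500 = 10220

10220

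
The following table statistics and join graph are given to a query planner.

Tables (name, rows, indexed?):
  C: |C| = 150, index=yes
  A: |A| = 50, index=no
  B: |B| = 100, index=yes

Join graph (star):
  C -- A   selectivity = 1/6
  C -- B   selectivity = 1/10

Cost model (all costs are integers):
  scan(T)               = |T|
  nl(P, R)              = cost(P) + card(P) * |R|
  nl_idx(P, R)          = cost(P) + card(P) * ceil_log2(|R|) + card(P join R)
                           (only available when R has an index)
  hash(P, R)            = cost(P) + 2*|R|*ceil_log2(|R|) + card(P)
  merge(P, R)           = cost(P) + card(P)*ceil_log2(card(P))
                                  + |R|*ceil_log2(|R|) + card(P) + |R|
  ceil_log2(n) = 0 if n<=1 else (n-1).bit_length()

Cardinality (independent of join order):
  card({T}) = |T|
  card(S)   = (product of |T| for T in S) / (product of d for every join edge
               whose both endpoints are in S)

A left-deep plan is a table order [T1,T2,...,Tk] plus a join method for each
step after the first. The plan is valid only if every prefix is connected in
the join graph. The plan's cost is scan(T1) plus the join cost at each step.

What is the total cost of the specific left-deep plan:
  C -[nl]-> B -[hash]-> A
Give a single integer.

step 1: scan C: cost=150, card=150
step 2: join B via nl
    card(P join B) = 150*100/(10) = 1500
    cost = 150 + 150*100 = 15150
step 3: join A via hash
    card(P join A) = 1500*50/(6) = 12500
    cost = 15150 + 2*50*6 + 1500 = 17250

17250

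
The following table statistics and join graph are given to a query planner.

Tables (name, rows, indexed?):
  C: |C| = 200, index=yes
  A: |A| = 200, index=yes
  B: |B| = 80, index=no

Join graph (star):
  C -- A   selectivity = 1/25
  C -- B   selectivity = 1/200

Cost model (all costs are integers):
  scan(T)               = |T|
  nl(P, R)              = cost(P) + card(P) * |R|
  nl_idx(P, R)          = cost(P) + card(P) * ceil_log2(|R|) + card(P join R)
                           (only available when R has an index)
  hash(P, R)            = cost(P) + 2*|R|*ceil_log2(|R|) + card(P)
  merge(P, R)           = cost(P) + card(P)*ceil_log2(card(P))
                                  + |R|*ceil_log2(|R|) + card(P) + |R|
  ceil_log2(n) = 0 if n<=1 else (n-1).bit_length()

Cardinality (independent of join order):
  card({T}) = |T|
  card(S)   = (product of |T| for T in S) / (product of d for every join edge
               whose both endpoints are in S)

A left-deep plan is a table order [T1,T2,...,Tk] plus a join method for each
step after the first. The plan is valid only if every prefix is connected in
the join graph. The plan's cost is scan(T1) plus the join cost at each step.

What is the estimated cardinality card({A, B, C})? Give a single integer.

640

Tables in S: A(200), B(80), C(200)
Edges inside S: C-A(d=25), C-B(d=200)
numerator = 200 * 80 * 200 = 3200000
denominator = 25 * 200 = 5000
card(S) = 3200000 / 5000 = 640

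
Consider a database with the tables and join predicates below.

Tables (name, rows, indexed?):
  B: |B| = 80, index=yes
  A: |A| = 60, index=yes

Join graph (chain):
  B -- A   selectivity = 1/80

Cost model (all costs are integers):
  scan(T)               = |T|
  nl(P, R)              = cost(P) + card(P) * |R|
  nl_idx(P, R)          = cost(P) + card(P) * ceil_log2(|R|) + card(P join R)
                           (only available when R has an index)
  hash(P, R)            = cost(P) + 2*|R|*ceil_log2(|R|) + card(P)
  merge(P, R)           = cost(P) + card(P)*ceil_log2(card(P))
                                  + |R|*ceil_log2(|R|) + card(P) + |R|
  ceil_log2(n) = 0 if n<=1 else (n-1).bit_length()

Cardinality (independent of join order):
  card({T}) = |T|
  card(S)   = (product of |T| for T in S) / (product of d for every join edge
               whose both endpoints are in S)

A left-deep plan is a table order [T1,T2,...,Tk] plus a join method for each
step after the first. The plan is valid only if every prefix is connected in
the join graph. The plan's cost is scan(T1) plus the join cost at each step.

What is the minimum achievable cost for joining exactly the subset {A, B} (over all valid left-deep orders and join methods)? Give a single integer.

Selinger DP over subsets of {A,B}:
  {B}: scan cost=80, card=80
  {A}: scan cost=60, card=60
  {AB}: card=60; try (B,nl_idx)→540, (A,nl_idx)→620, (A,hash)→880, (B,merge)→1120, (A,merge)→1140, (B,hash)→1240 …(+2); best=540 via (B,nl_idx)

540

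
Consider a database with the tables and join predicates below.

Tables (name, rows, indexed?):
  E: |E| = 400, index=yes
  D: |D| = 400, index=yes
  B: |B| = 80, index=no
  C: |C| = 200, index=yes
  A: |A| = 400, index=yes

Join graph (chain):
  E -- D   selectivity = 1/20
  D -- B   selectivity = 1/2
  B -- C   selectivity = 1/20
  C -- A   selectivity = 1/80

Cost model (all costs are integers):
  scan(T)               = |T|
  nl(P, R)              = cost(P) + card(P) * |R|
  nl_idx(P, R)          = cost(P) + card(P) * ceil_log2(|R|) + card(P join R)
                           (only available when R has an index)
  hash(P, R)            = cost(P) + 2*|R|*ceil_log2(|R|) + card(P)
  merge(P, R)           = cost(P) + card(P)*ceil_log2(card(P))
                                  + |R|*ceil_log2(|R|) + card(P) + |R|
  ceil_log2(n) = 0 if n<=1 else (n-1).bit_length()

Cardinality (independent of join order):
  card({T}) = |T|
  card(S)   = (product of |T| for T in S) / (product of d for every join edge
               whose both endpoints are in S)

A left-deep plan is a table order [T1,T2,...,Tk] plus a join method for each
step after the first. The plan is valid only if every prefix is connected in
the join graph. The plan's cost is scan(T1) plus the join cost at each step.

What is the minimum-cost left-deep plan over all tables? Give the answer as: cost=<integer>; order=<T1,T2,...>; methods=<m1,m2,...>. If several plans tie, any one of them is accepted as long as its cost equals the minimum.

cost=823520; order=C,A,B,D,E; methods=nl_idx,hash,hash,hash

Selinger DP (subsets sized 1..n):
  {E}: scan cost=400, card=400
  {D}: scan cost=400, card=400
  {B}: scan cost=80, card=80
  {C}: scan cost=200, card=200
  {A}: scan cost=400, card=400
  {DE}: card=8000; try (E,hash)→8000, (D,hash)→8000, (E,merge)→8400, (D,merge)→8400, (E,nl_idx)→12000, (D,nl_idx)→12000 …(+2); best=8000 via (E,hash)
  {BD}: card=16000; try (B,hash)→1920, (D,merge)→4720, (B,merge)→5040, (D,hash)→7360, (D,nl_idx)→16800, (D,nl)→32080 …(+1); best=1920 via (B,hash)
  {BC}: card=800; try (C,nl_idx)→1520, (B,hash)→1520, (C,merge)→2520, (B,merge)→2640, (C,hash)→3360, (C,nl)→16080 …(+1); best=1520 via (C,nl_idx)
  {AC}: card=1000; try (A,nl_idx)→3000, (C,hash)→4000, (C,nl_idx)→4600, (A,merge)→6000, (C,merge)→6200, (A,hash)→7600 …(+2); best=3000 via (A,nl_idx)
  {BDE}: card=320000; try (B,hash)→17120, (E,hash)→25120, (B,merge)→120640, (E,merge)→245920, (E,nl_idx)→465920, (B,nl)→648000 …(+1); best=17120 via (B,hash)
  {BCD}: card=160000; try (D,hash)→9520, (D,merge)→14320, (C,hash)→21120, (D,nl_idx)→168720, (C,merge)→243720, (C,nl_idx)→289920 …(+2); best=9520 via (D,hash)
  {ABC}: card=4000; try (B,hash)→5120, (A,hash)→9520, (A,nl_idx)→12720, (A,merge)→14320, (B,merge)→14640, (B,nl)→83000 …(+1); best=5120 via (B,hash)
  {BCDE}: card=3200000; try (E,hash)→176720, (C,hash)→340320, (E,merge)→3053520, (E,nl_idx)→4649520, (C,nl_idx)→5777120, (C,merge)→6418920 …(+2); best=176720 via (E,hash)
  {ABCD}: card=800000; try (D,hash)→16320, (D,merge)→61120, (A,hash)→176720, (D,nl_idx)→841120, (D,nl)→1605120, (A,nl_idx)→2249520 …(+2); best=16320 via (D,hash)
  {ABCDE}: card=16000000; try (E,hash)→823520, (A,hash)→3383920, (E,merge)→16820320, (E,nl_idx)→23216320, (A,nl_idx)→44976720, (A,merge)→73780720 …(+2); best=823520 via (E,hash)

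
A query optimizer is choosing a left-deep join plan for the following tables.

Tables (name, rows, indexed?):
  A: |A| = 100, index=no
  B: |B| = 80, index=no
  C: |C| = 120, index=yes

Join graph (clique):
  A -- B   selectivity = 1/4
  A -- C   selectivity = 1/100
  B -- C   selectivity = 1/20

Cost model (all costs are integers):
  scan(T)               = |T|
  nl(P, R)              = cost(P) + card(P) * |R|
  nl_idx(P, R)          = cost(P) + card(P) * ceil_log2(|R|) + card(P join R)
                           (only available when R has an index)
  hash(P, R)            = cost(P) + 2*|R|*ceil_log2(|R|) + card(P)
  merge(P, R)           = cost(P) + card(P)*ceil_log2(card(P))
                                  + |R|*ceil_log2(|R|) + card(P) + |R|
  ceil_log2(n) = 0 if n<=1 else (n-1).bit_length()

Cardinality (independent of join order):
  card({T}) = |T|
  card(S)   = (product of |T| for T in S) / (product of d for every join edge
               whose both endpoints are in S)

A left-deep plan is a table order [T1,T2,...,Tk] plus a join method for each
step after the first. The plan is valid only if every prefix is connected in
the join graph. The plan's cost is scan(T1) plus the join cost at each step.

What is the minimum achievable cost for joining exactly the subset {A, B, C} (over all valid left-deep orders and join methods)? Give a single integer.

2160

Selinger DP over subsets of {A,B,C}:
  {A}: scan cost=100, card=100
  {B}: scan cost=80, card=80
  {C}: scan cost=120, card=120
  {AB}: card=2000; try (B,hash)→1320, (A,merge)→1520, (B,merge)→1540, (A,hash)→1560, (A,nl)→8080, (B,nl)→8100; best=1320 via (B,hash)
  {AC}: card=120; try (C,nl_idx)→920, (A,hash)→1640, (C,merge)→1860, (C,hash)→1880, (A,merge)→1880, (C,nl)→12100 …(+1); best=920 via (C,nl_idx)
  {BC}: card=480; try (C,nl_idx)→1120, (B,hash)→1360, (C,merge)→1680, (B,merge)→1720, (C,hash)→1840, (C,nl)→9680 …(+1); best=1120 via (C,nl_idx)
  {ABC}: card=120; try (B,hash)→2160, (B,merge)→2520, (A,hash)→3000, (C,hash)→5000, (A,merge)→6720, (B,nl)→10520 …(+4); best=2160 via (B,hash)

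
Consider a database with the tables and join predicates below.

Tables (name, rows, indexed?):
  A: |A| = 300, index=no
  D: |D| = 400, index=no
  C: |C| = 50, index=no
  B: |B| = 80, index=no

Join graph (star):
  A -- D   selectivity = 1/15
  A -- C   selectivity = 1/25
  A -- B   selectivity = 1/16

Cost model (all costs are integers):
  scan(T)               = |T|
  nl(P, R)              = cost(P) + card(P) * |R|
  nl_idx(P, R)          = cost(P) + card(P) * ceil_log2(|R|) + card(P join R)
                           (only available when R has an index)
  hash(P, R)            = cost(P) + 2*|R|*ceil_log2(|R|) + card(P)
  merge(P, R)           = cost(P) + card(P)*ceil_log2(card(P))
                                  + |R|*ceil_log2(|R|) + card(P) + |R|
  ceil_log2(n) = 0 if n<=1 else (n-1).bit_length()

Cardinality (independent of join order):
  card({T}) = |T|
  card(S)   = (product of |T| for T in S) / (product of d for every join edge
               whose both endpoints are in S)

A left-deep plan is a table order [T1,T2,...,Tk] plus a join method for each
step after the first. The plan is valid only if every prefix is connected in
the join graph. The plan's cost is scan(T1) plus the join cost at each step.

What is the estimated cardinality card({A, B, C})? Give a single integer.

Tables in S: A(300), B(80), C(50)
Edges inside S: A-C(d=25), A-B(d=16)
numerator = 300 * 80 * 50 = 1200000
denominator = 25 * 16 = 400
card(S) = 1200000 / 400 = 3000

3000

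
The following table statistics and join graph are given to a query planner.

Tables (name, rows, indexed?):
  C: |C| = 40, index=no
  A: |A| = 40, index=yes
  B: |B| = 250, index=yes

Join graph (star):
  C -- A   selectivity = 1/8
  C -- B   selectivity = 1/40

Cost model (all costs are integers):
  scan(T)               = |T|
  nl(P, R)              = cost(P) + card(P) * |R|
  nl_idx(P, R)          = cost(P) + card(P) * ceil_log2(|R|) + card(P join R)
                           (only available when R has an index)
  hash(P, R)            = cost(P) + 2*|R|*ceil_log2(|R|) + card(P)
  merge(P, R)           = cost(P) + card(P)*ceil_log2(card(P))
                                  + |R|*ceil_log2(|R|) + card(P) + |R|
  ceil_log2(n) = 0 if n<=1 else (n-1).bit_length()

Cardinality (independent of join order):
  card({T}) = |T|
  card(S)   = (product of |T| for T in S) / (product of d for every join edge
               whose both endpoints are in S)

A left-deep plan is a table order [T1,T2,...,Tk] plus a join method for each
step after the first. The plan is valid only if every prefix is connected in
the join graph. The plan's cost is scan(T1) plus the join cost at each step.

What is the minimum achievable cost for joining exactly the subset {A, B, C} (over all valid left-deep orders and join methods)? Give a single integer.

Selinger DP over subsets of {A,B,C}:
  {C}: scan cost=40, card=40
  {A}: scan cost=40, card=40
  {B}: scan cost=250, card=250
  {AC}: card=200; try (A,nl_idx)→480, (C,hash)→560, (A,hash)→560, (C,merge)→600, (A,merge)→600, (C,nl)→1640 …(+1); best=480 via (A,nl_idx)
  {BC}: card=250; try (B,nl_idx)→610, (C,hash)→980, (B,merge)→2570, (C,merge)→2780, (B,hash)→4080, (B,nl)→10040 …(+1); best=610 via (B,nl_idx)
  {ABC}: card=1250; try (A,hash)→1340, (A,merge)→3140, (B,nl_idx)→3330, (A,nl_idx)→3360, (B,merge)→4530, (B,hash)→4680 …(+2); best=1340 via (A,hash)

1340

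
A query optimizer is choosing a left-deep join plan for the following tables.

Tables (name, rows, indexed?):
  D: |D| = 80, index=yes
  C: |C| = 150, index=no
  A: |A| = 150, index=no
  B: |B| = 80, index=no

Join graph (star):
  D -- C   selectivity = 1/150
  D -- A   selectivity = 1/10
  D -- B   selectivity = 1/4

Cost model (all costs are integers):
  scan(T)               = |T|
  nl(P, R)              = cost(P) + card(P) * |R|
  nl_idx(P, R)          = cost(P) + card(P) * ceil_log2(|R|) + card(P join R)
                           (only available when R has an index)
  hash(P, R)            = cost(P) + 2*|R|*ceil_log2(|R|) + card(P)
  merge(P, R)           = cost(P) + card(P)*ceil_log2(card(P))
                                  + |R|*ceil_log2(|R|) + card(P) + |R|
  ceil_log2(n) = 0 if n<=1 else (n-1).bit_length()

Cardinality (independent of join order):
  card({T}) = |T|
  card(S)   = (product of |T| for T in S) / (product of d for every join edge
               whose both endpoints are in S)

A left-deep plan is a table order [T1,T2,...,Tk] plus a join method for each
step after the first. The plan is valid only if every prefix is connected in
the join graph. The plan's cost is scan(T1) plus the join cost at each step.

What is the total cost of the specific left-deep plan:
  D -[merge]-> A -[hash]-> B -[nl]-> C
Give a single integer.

step 1: scan D: cost=80, card=80
step 2: join A via merge
    card(P join A) = 80*150/(10) = 1200
    cost = 80 + 80*7 + 150*8 + 80 + 150 = 2070
step 3: join B via hash
    card(P join B) = 1200*80/(4) = 24000
    cost = 2070 + 2*80*7 + 1200 = 4390
step 4: join C via nl
    card(P join C) = 24000*150/(150) = 24000
    cost = 4390 + 24000*150 = 3604390

3604390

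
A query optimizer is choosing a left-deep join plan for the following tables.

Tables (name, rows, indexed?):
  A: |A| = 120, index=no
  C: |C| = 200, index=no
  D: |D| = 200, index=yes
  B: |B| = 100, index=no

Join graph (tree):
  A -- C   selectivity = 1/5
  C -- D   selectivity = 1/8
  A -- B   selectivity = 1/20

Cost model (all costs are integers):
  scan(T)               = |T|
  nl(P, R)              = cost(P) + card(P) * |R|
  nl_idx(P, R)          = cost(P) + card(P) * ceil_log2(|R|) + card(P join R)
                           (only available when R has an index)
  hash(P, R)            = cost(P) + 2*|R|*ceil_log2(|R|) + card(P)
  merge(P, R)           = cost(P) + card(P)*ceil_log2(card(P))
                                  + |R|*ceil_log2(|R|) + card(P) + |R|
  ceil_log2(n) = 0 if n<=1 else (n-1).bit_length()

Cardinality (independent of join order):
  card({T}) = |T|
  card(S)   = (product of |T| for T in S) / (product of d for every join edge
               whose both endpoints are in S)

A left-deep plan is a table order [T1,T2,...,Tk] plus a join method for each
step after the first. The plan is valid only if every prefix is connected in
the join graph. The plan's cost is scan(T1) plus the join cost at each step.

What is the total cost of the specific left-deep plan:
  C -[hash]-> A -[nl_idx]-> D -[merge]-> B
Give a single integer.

step 1: scan C: cost=200, card=200
step 2: join A via hash
    card(P join A) = 200*120/(5) = 4800
    cost = 200 + 2*120*7 + 200 = 2080
step 3: join D via nl_idx
    card(P join D) = 4800*200/(8) = 120000
    cost = 2080 + 4800*8 + 120000 = 160480
step 4: join B via merge
    card(P join B) = 120000*100/(20) = 600000
    cost = 160480 + 120000*17 + 100*7 + 120000 + 100 = 2321280

2321280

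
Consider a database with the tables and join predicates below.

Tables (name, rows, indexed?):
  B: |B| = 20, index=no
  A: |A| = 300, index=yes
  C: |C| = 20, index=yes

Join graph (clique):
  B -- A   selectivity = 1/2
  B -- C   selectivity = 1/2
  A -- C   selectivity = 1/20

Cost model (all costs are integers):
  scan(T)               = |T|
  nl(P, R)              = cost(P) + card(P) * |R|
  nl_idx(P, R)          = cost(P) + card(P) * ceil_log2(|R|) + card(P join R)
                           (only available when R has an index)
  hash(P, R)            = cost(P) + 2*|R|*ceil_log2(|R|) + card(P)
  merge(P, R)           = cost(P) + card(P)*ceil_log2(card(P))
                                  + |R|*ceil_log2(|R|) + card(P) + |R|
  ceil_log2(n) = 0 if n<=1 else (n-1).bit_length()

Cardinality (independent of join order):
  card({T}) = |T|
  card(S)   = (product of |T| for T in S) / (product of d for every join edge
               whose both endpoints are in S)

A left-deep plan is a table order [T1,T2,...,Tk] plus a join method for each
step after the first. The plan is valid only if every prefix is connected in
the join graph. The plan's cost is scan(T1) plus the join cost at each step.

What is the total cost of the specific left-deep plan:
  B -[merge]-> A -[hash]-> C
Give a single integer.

step 1: scan B: cost=20, card=20
step 2: join A via merge
    card(P join A) = 20*300/(2) = 3000
    cost = 20 + 20*5 + 300*9 + 20 + 300 = 3140
step 3: join C via hash
    card(P join C) = 3000*20/(2*20) = 1500
    cost = 3140 + 2*20*5 + 3000 = 6340

6340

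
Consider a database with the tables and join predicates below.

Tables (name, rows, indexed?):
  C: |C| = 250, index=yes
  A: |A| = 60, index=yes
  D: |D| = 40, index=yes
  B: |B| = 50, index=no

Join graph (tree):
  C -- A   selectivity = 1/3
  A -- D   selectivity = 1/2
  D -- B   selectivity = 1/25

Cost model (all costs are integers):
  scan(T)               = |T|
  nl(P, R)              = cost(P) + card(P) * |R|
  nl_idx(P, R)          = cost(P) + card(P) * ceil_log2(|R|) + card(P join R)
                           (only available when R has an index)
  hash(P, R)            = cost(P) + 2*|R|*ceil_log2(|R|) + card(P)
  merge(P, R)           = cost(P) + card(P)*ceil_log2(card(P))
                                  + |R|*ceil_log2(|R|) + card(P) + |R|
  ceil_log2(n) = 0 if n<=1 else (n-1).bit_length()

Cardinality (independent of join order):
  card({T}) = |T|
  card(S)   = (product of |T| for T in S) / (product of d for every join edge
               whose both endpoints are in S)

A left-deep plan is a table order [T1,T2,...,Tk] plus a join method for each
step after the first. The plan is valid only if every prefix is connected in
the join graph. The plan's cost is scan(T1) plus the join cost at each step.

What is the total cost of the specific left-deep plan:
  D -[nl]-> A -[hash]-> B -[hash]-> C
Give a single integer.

step 1: scan D: cost=40, card=40
step 2: join A via nl
    card(P join A) = 40*60/(2) = 1200
    cost = 40 + 40*60 = 2440
step 3: join B via hash
    card(P join B) = 1200*50/(25) = 2400
    cost = 2440 + 2*50*6 + 1200 = 4240
step 4: join C via hash
    card(P join C) = 2400*250/(3) = 200000
    cost = 4240 + 2*250*8 + 2400 = 10640

10640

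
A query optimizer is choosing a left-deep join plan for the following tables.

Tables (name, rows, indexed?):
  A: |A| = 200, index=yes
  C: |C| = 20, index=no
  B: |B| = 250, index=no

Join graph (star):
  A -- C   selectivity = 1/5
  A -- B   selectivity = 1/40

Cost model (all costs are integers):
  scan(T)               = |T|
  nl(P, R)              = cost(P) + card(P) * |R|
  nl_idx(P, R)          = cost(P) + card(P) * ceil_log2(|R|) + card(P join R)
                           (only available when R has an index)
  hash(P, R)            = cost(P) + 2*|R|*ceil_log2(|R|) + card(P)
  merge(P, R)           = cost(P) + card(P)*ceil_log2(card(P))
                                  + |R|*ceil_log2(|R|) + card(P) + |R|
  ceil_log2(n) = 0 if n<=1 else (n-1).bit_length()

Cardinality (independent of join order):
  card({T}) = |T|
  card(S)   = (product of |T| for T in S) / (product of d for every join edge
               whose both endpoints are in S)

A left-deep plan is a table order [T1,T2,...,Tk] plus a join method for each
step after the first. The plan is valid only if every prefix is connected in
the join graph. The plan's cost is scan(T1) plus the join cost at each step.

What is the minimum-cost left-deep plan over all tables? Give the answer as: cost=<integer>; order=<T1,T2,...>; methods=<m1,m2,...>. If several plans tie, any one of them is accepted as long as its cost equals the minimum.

cost=4950; order=B,A,C; methods=nl_idx,hash

Selinger DP (subsets sized 1..n):
  {A}: scan cost=200, card=200
  {C}: scan cost=20, card=20
  {B}: scan cost=250, card=250
  {AC}: card=800; try (C,hash)→600, (A,nl_idx)→980, (A,merge)→1940, (C,merge)→2120, (A,hash)→3240, (A,nl)→4020 …(+1); best=600 via (C,hash)
  {AB}: card=1250; try (A,nl_idx)→3500, (A,hash)→3700, (B,merge)→4250, (A,merge)→4300, (B,hash)→4400, (B,nl)→50200 …(+1); best=3500 via (A,nl_idx)
  {ABC}: card=5000; try (C,hash)→4950, (B,hash)→5400, (B,merge)→11650, (C,merge)→18620, (C,nl)→28500, (B,nl)→200600; best=4950 via (C,hash)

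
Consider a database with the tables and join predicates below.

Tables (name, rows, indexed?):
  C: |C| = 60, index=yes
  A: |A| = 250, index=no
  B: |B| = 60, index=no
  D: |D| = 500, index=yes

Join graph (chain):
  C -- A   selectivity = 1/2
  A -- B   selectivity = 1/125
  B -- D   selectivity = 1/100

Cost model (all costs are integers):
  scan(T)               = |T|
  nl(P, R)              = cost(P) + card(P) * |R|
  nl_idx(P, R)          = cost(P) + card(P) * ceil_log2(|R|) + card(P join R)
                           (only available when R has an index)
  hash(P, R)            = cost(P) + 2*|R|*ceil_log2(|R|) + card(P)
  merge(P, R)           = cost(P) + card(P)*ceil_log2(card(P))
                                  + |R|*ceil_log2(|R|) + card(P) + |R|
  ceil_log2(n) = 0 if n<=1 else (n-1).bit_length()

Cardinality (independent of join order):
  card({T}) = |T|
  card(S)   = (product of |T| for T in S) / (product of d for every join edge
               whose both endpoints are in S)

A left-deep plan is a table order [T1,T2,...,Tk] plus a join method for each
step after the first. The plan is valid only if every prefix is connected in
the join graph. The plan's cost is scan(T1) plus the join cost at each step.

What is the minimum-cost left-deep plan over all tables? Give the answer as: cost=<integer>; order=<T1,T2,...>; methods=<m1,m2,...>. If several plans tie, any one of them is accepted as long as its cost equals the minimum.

cost=4220; order=A,B,D,C; methods=hash,nl_idx,hash

Selinger DP (subsets sized 1..n):
  {C}: scan cost=60, card=60
  {A}: scan cost=250, card=250
  {B}: scan cost=60, card=60
  {D}: scan cost=500, card=500
  {AC}: card=7500; try (C,hash)→1220, (A,merge)→2730, (C,merge)→2920, (A,hash)→4120, (C,nl_idx)→9250, (A,nl)→15060 …(+1); best=1220 via (C,hash)
  {AB}: card=120; try (B,hash)→1220, (A,merge)→2730, (B,merge)→2920, (A,hash)→4120, (A,nl)→15060, (B,nl)→15250; best=1220 via (B,hash)
  {BD}: card=300; try (D,nl_idx)→900, (B,hash)→1720, (D,merge)→5480, (B,merge)→5920, (D,hash)→9120, (D,nl)→30060 …(+1); best=900 via (D,nl_idx)
  {ABC}: card=3600; try (C,hash)→2060, (C,merge)→2600, (C,nl_idx)→5540, (C,nl)→8420, (B,hash)→9440, (B,merge)→106640 …(+1); best=2060 via (C,hash)
  {ABD}: card=600; try (D,nl_idx)→2900, (A,hash)→5200, (A,merge)→6150, (D,merge)→7180, (D,hash)→10340, (D,nl)→61220 …(+1); best=2900 via (D,nl_idx)
  {ABCD}: card=18000; try (C,hash)→4220, (C,merge)→9920, (D,hash)→14660, (C,nl_idx)→24500, (C,nl)→38900, (D,nl_idx)→52460 …(+2); best=4220 via (C,hash)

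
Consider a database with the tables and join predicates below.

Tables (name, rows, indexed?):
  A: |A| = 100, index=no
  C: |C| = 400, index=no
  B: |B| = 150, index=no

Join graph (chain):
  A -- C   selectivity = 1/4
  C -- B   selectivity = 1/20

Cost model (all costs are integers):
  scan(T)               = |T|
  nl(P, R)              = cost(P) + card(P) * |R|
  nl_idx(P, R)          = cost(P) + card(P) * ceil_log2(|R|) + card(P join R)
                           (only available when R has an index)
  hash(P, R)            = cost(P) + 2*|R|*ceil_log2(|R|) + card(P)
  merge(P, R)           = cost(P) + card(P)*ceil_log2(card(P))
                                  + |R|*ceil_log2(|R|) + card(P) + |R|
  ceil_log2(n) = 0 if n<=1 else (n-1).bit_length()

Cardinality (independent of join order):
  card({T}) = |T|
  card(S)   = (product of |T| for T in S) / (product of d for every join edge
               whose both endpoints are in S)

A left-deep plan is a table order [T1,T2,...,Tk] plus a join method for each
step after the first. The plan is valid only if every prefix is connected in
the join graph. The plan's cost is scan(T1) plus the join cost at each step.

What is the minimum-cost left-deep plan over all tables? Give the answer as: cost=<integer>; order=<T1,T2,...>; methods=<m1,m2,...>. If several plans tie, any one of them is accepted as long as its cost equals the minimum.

cost=7600; order=C,B,A; methods=hash,hash

Selinger DP (subsets sized 1..n):
  {A}: scan cost=100, card=100
  {C}: scan cost=400, card=400
  {B}: scan cost=150, card=150
  {AC}: card=10000; try (A,hash)→2200, (C,merge)→4900, (A,merge)→5200, (C,hash)→7400, (C,nl)→40100, (A,nl)→40400; best=2200 via (A,hash)
  {BC}: card=3000; try (B,hash)→3200, (C,merge)→5500, (B,merge)→5750, (C,hash)→7500, (C,nl)→60150, (B,nl)→60400; best=3200 via (B,hash)
  {ABC}: card=75000; try (A,hash)→7600, (B,hash)→14600, (A,merge)→43000, (B,merge)→153550, (A,nl)→303200, (B,nl)→1502200; best=7600 via (A,hash)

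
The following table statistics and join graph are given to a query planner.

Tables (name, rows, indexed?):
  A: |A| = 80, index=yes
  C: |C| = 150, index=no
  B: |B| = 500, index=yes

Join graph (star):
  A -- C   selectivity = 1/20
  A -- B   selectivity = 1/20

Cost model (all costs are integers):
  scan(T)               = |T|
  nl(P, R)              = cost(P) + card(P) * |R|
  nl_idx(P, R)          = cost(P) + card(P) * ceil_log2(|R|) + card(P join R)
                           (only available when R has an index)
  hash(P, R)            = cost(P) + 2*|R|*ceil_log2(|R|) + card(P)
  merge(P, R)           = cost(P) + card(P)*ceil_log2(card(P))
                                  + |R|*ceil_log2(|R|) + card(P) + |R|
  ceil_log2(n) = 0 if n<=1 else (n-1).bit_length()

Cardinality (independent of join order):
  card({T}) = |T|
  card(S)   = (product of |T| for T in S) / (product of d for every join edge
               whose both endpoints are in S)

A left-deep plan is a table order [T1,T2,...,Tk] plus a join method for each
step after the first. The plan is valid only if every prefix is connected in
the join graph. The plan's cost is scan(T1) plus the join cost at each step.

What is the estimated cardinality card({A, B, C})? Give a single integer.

Tables in S: A(80), B(500), C(150)
Edges inside S: A-C(d=20), A-B(d=20)
numerator = 80 * 500 * 150 = 6000000
denominator = 20 * 20 = 400
card(S) = 6000000 / 400 = 15000

15000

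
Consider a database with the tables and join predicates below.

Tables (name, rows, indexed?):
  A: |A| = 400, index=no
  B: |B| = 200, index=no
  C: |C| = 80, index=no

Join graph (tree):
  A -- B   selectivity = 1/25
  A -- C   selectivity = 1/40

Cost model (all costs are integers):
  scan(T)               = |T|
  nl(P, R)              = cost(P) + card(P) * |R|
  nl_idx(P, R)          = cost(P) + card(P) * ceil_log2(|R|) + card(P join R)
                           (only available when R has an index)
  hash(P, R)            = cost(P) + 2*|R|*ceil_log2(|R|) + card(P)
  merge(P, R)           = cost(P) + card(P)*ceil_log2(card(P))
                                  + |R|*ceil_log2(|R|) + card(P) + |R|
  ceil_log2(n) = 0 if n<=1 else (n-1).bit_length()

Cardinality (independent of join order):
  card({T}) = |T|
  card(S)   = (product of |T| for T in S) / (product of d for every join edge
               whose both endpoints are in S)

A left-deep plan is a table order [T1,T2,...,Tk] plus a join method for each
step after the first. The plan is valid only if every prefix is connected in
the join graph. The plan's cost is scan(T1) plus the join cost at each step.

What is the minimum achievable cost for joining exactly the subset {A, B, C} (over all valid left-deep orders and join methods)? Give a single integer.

5920

Selinger DP over subsets of {A,B,C}:
  {A}: scan cost=400, card=400
  {B}: scan cost=200, card=200
  {C}: scan cost=80, card=80
  {AB}: card=3200; try (B,hash)→4000, (A,merge)→6000, (B,merge)→6200, (A,hash)→7600, (A,nl)→80200, (B,nl)→80400; best=4000 via (B,hash)
  {AC}: card=800; try (C,hash)→1920, (A,merge)→4720, (C,merge)→5040, (A,hash)→7360, (A,nl)→32080, (C,nl)→32400; best=1920 via (C,hash)
  {ABC}: card=6400; try (B,hash)→5920, (C,hash)→8320, (B,merge)→12520, (C,merge)→46240, (B,nl)→161920, (C,nl)→260000; best=5920 via (B,hash)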